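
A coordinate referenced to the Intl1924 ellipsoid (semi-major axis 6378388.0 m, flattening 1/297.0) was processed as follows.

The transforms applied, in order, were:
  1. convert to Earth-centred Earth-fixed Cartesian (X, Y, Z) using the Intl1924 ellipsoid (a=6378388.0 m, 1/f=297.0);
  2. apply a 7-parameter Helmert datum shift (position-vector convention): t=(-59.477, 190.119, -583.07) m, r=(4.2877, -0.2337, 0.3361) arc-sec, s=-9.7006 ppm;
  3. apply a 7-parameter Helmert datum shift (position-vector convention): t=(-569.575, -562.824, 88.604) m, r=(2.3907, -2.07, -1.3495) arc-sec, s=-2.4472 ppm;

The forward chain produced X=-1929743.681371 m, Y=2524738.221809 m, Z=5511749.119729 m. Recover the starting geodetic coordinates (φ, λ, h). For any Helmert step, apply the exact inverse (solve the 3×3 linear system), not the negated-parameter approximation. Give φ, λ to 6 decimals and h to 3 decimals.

start: X=-1929743.6814, Y=2524738.2218, Z=5511749.1197 m
→ Helmert⁻¹: X=-1929140.0367, Y=2525358.4868, Z=5511664.0940
→ Helmert⁻¹: X=-1929088.9128, Y=2525310.5922, Z=5512250.3278
→ geod (Bowring, a=6378388.000): φ=60.20337900°, λ=127.37626900°, h=414.2440 m

φ=60.203379°, λ=127.376269°, h=414.244 m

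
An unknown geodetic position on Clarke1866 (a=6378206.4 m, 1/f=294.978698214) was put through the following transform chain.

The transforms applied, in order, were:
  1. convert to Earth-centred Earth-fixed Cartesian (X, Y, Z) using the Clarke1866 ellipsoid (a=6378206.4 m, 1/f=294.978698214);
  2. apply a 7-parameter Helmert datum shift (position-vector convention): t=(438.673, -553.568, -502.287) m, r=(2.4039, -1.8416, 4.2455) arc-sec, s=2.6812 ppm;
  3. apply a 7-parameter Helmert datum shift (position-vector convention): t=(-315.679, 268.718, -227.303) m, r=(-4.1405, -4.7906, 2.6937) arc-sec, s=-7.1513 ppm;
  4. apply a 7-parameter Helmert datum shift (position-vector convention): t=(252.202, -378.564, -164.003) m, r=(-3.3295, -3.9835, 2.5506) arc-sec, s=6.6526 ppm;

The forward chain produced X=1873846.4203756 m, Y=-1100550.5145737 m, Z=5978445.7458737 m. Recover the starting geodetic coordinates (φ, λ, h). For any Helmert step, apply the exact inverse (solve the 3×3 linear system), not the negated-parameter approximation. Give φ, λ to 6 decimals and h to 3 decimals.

start: X=1873846.4204, Y=-1100550.5146, Z=5978445.7459 m
→ Helmert⁻¹: X=1873683.6089, Y=-1100284.3054, Z=5978516.0296
→ Helmert⁻¹: X=1874137.1736, Y=-1100705.3841, Z=5978720.4657
→ Helmert⁻¹: X=1873724.2177, Y=-1100117.7486, Z=5979202.8133
→ geod (Bowring, a=6378206.400): φ=70.15366900°, λ=-30.41842900°, h=2663.4480 m

φ=70.153669°, λ=-30.418429°, h=2663.448 m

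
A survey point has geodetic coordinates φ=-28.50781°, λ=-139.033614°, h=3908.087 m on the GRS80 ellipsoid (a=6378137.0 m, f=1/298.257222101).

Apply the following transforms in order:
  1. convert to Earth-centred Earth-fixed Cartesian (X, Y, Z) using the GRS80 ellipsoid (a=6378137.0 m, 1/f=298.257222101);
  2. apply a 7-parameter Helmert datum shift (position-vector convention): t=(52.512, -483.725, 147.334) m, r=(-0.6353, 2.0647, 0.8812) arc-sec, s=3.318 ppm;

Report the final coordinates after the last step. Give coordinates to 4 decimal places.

start: φ=-28.507810°, λ=-139.033614°, h=3908.087 m
→ ECEF (a=6378137.000, f=1/298.257222101): X=-4237977.3386, Y=-3679654.5973, Z=-3027942.7076
→ Helmert 7p (PV): X=-4237953.4777, Y=-3680177.9631, Z=-3027751.6648

X=-4237953.4777 m, Y=-3680177.9631 m, Z=-3027751.6648 m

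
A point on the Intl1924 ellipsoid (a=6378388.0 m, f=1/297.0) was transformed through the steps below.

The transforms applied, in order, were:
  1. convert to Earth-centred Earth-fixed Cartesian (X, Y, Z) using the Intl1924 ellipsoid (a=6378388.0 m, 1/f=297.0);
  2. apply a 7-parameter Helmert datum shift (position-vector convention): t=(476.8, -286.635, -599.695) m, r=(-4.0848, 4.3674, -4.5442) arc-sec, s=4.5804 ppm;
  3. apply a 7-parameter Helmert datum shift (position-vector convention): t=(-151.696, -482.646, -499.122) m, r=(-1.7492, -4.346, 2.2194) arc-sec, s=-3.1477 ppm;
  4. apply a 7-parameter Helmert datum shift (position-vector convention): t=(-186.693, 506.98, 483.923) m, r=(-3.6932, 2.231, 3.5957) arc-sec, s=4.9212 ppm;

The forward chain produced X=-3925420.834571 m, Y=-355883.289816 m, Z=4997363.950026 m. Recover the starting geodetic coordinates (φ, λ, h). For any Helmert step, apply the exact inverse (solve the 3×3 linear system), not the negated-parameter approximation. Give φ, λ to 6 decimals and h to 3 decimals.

start: X=-3925420.8346, Y=-355883.2898, Z=4997363.9500 m
→ Helmert⁻¹: X=-3925275.0843, Y=-356409.5573, Z=4996806.5984
→ Helmert⁻¹: X=-3925034.2780, Y=-355928.1783, Z=4997401.1326
→ Helmert⁻¹: X=-3925591.0825, Y=-355825.3751, Z=4997887.7687
→ geod (Bowring, a=6378388.000): φ=51.92598100°, λ=-174.82072100°, h=77.2120 m

φ=51.925981°, λ=-174.820721°, h=77.212 m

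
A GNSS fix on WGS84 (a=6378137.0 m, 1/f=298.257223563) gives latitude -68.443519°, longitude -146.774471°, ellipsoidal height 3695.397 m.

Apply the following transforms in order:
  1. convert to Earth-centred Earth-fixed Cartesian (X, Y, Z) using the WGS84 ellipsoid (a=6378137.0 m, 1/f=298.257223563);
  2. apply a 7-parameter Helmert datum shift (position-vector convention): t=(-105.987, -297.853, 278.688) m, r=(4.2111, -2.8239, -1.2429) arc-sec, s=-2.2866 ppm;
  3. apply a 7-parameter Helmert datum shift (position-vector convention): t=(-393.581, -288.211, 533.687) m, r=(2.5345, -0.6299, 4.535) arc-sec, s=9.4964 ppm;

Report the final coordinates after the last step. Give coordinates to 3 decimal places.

start: φ=-68.443519°, λ=-146.774471°, h=3695.397 m
→ ECEF (a=6378137.000, f=1/298.257223563): X=-1967174.6293, Y=-1288535.2087, Z=-5912883.8392
→ Helmert 7p (PV): X=-1967202.9315, Y=-1288697.5446, Z=-5912644.8693
→ Helmert 7p (PV): X=-1967568.8034, Y=-1288968.5926, Z=-5912189.1738

X=-1967568.803 m, Y=-1288968.593 m, Z=-5912189.174 m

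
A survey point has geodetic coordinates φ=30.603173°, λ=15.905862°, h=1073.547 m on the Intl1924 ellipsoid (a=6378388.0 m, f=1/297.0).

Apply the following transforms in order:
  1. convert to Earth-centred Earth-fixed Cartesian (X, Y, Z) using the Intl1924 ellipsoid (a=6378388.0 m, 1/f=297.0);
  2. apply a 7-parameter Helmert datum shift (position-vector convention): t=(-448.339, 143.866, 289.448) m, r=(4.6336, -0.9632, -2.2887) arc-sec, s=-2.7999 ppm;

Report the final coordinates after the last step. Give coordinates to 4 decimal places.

start: φ=30.603173°, λ=15.905862°, h=1073.547 m
→ ECEF (a=6378388.000, f=1/297.0): X=5285268.1534, Y=1506132.8749, Z=3228698.0592
→ Helmert 7p (PV): X=5284806.6510, Y=1506141.3488, Z=3229036.9820

X=5284806.6510 m, Y=1506141.3488 m, Z=3229036.9820 m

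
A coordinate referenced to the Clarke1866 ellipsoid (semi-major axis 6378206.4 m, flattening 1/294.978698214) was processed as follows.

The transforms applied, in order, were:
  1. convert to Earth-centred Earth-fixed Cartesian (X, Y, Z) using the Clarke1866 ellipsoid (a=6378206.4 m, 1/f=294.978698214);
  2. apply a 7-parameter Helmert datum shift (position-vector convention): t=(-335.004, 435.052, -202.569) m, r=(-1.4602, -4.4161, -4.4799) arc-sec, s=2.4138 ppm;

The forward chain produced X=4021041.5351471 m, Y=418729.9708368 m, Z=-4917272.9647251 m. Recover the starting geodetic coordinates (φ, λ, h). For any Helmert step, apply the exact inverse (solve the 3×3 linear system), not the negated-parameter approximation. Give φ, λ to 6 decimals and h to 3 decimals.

start: X=4021041.5351, Y=418729.9708, Z=-4917272.9647 m
→ Helmert⁻¹: X=4021252.4694, Y=418416.0571, Z=-4917141.6593
→ geod (Bowring, a=6378206.400): φ=-50.76309800°, λ=5.94031700°, h=553.7400 m

φ=-50.763098°, λ=5.940317°, h=553.740 m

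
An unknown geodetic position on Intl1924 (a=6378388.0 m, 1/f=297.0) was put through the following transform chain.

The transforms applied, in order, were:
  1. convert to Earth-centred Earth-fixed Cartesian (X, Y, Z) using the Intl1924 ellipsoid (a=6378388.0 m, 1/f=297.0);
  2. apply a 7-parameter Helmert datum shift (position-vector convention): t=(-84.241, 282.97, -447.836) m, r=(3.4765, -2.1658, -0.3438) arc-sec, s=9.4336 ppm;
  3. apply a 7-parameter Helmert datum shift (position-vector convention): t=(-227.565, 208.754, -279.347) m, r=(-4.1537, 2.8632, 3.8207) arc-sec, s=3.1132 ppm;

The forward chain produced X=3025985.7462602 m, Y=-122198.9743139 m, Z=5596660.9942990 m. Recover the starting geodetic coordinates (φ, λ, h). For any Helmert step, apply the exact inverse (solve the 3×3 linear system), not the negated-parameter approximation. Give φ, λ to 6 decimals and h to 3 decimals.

φ=61.743476°, λ=-2.322914°, h=2460.930 m

start: X=3025985.7463, Y=-122198.9743, Z=5596660.9943 m
→ Helmert⁻¹: X=3026123.9271, Y=-122576.1109, Z=5596962.4547
→ Helmert⁻¹: X=3026238.5974, Y=-122758.5374, Z=5597327.7808
→ geod (Bowring, a=6378388.000): φ=61.74347600°, λ=-2.32291400°, h=2460.9300 m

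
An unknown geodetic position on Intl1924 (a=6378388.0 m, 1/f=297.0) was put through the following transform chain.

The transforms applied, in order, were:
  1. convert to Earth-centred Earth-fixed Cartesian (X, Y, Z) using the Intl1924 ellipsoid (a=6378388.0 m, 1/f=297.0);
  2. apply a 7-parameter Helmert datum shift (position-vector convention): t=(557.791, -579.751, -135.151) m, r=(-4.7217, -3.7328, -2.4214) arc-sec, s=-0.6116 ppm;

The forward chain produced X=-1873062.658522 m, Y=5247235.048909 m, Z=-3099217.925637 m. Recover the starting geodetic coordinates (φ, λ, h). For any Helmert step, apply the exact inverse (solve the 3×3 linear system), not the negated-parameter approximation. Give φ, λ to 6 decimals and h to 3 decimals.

φ=-29.244000°, λ=109.648993°, h=2783.226 m

start: X=-1873062.6585, Y=5247235.0489, Z=-3099217.9256 m
→ Helmert⁻¹: X=-1873739.2833, Y=5247866.9521, Z=-3098930.6295
→ geod (Bowring, a=6378388.000): φ=-29.24400000°, λ=109.64899300°, h=2783.2260 m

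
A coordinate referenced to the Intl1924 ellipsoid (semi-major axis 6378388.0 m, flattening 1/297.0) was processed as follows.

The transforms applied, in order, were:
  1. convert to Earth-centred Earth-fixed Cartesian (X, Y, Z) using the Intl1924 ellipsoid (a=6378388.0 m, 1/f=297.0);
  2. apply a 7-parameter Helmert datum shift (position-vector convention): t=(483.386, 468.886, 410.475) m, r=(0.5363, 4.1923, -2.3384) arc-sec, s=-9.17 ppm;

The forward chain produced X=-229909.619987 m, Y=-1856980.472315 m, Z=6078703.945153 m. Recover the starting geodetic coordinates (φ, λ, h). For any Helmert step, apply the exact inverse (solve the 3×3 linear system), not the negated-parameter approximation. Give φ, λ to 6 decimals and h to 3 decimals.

φ=72.993260°, λ=-97.073863°, h=1236.029 m

start: X=-229909.6200, Y=-1856980.4723, Z=6078703.9452 m
→ Helmert⁻¹: X=-230497.6025, Y=-1857453.2004, Z=6078349.3533
→ geod (Bowring, a=6378388.000): φ=72.99326000°, λ=-97.07386300°, h=1236.0290 m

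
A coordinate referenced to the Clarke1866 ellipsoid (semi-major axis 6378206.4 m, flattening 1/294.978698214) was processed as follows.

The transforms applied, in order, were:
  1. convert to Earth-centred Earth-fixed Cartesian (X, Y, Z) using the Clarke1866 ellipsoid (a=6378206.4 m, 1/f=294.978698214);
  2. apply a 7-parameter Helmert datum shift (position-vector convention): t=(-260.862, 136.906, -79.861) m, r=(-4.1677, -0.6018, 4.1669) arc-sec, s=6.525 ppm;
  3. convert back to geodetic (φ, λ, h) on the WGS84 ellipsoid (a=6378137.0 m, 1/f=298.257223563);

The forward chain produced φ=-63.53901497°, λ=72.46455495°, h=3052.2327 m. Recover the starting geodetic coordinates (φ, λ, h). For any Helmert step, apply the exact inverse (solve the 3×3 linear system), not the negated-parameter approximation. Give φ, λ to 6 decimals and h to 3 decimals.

start: φ=-63.539015°, λ=72.464555°, h=3052.233 m
→ ECEF (a=6378137.000, f=1/298.257223563): X=859005.6719, Y=2718552.5706, Z=-5689734.9522
→ Helmert⁻¹: X=859299.2455, Y=2718495.5288, Z=-5689565.5448
→ geod (Bowring, a=6378206.400): φ=-63.53977000°, λ=72.45858400°, h=3036.9060 m

φ=-63.539770°, λ=72.458584°, h=3036.906 m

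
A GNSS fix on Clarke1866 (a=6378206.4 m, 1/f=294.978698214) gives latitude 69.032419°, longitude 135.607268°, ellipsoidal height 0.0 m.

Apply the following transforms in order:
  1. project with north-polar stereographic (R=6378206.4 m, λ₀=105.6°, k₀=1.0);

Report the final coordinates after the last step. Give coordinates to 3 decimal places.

start: φ=69.032419°, λ=135.607268°, h=0.000 m
→ stereo (R=6378206.4, λ₀=105.6°): E=1180523.6517, N=-2044128.0756

E=1180523.652 m, N=-2044128.076 m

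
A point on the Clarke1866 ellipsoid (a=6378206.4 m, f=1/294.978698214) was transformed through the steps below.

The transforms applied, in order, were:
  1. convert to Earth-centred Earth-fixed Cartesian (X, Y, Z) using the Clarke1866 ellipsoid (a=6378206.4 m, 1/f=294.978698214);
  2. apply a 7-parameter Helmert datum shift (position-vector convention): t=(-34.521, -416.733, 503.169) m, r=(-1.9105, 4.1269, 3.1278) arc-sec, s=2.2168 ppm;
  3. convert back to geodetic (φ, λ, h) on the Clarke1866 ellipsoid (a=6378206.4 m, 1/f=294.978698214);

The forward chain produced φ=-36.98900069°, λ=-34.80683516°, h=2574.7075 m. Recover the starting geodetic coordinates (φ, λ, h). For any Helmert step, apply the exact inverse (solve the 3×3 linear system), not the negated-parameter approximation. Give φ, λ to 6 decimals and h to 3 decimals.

φ=-36.993117°, λ=-34.802825°, h=2695.754 m

start: φ=-36.989001°, λ=-34.806835°, h=2574.708 m
→ ECEF (a=6378206.400, f=1/294.978698214): X=4189901.7741, Y=-2912798.9407, Z=-3817774.8852
→ Helmert⁻¹: X=4189959.2371, Y=-2912403.9224, Z=-3818212.7338
→ geod (Bowring, a=6378206.400): φ=-36.99311700°, λ=-34.80282500°, h=2695.7540 m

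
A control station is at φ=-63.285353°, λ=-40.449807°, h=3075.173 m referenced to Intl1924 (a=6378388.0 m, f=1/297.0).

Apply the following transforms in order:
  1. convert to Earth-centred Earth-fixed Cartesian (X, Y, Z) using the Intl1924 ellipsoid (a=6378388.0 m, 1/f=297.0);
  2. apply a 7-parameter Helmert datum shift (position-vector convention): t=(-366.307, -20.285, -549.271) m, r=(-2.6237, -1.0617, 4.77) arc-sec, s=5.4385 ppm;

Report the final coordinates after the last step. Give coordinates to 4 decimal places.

X=2188654.9450 m, Y=-1866266.9247 m, Z=-5677765.5068 m

start: φ=-63.285353°, λ=-40.449807°, h=3075.173 m
→ ECEF (a=6378388.000, f=1/297.0): X=2188936.9676, Y=-1866214.8961, Z=-5677220.3658
→ Helmert 7p (PV): X=2188654.9450, Y=-1866266.9247, Z=-5677765.5068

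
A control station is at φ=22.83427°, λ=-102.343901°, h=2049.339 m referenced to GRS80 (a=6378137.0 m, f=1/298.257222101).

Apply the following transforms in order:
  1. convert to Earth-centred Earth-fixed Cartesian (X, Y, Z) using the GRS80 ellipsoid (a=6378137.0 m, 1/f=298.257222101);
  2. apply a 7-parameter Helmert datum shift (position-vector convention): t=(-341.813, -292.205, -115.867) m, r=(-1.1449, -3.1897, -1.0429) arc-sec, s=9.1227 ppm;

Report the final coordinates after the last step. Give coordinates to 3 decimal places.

start: φ=22.834270°, λ=-102.343901°, h=2049.339 m
→ ECEF (a=6378137.000, f=1/298.257222101): X=-1257692.3942, Y=-5747137.9766, Z=2460609.8569
→ Helmert 7p (PV): X=-1258112.7907, Y=-5747462.5939, Z=2460528.8886

X=-1258112.791 m, Y=-5747462.594 m, Z=2460528.889 m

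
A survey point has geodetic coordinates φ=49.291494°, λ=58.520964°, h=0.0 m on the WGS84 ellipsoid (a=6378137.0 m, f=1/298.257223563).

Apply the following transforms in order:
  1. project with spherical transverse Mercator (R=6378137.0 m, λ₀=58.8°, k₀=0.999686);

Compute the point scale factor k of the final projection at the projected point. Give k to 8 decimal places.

0.99969104

start: φ=49.291494°, λ=58.520964°, h=0.000 m
→ into tm (λ₀=58.8°): φ=49.29149400°, λ−λ₀=-0.27903600°
scale k = 0.99969104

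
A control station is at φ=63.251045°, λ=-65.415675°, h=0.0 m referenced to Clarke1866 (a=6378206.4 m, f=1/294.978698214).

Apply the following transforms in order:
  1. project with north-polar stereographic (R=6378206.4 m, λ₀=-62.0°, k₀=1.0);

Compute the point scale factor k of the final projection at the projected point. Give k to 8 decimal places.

1.05653121

start: φ=63.251045°, λ=-65.415675°, h=0.000 m
→ into stereo (λ₀=-62.0°): φ=63.25104500°, λ−λ₀=-3.41567500°
scale k = 1.05653121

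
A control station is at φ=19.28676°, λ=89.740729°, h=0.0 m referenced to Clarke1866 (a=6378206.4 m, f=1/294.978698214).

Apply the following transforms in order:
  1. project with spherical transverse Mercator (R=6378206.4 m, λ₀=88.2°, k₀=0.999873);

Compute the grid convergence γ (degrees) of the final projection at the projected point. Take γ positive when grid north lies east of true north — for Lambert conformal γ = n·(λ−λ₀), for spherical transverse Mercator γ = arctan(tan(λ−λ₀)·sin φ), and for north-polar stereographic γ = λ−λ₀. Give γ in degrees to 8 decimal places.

start: φ=19.286760°, λ=89.740729°, h=0.000 m
→ into tm (λ₀=88.2°): φ=19.28676000°, λ−λ₀=1.54072900°
convergence γ = 0.50900638°

0.50900638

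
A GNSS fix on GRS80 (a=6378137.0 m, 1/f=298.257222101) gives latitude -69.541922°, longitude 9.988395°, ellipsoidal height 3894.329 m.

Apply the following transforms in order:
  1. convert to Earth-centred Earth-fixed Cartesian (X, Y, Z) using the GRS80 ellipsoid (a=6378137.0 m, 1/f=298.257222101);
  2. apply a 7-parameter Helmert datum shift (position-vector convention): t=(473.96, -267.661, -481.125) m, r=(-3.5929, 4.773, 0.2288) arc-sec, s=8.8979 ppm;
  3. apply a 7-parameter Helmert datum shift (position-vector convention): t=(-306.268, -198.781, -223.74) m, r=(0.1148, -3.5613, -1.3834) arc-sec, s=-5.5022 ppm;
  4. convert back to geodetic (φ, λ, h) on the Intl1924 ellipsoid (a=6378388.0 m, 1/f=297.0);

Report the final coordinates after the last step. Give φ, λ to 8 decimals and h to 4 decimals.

φ=-69.54445448°, λ=9.97318702°, h=4435.1130 m

start: φ=-69.541922°, λ=9.988395°, h=3894.329 m
→ ECEF (a=6378137.000, f=1/298.257222101): X=2203329.2734, Y=388046.2652, Z=-5957018.7614
→ Helmert 7p (PV): X=2203684.5604, Y=387680.7356, Z=-5957610.6366
→ Helmert 7p (PV): X=2203471.6290, Y=387468.3574, Z=-5957763.3330
→ geod (Bowring, a=6378388.000): φ=-69.54445448°, λ=9.97318702°, h=4435.1130 m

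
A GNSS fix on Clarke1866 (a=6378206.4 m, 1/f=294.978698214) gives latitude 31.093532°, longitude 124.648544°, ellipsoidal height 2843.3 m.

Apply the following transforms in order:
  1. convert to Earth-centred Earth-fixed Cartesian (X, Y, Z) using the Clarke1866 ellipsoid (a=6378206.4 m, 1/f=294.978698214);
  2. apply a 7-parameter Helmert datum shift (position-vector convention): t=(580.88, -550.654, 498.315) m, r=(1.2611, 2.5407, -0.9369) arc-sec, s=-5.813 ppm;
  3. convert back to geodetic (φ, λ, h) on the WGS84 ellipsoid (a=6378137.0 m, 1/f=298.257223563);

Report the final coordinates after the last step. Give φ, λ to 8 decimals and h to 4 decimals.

start: φ=31.093532°, λ=124.648544°, h=2843.300 m
→ ECEF (a=6378206.400, f=1/294.978698214): X=-3109459.3201, Y=4499257.5664, Z=3276069.5327
→ Helmert 7p (PV): X=-3108799.5750, Y=4498674.8523, Z=3276614.6132
→ geod (Bowring, a=6378137.000): φ=31.09982471°, λ=124.64632853°, h=2399.2452 m

φ=31.09982471°, λ=124.64632853°, h=2399.2452 m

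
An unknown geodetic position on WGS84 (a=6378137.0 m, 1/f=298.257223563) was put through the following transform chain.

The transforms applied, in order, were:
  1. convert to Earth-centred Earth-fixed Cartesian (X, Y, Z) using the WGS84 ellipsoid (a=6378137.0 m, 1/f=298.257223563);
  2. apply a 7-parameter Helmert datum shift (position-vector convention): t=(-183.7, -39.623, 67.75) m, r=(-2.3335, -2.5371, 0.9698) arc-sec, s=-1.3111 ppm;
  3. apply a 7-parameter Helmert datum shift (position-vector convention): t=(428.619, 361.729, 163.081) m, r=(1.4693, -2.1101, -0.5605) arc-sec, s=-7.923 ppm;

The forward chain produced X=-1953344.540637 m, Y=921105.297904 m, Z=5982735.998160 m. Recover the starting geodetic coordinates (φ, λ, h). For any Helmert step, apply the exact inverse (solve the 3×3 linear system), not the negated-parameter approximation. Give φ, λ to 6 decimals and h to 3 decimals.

φ=70.274024°, λ=154.763106°, h=1254.694 m

start: X=-1953344.5406, Y=921105.2979, Z=5982735.9982 m
→ Helmert⁻¹: X=-1953729.9390, Y=920788.1715, Z=5982633.7451
→ Helmert⁻¹: X=-1953470.8837, Y=920770.5045, Z=5982608.2838
→ geod (Bowring, a=6378137.000): φ=70.27402400°, λ=154.76310600°, h=1254.6940 m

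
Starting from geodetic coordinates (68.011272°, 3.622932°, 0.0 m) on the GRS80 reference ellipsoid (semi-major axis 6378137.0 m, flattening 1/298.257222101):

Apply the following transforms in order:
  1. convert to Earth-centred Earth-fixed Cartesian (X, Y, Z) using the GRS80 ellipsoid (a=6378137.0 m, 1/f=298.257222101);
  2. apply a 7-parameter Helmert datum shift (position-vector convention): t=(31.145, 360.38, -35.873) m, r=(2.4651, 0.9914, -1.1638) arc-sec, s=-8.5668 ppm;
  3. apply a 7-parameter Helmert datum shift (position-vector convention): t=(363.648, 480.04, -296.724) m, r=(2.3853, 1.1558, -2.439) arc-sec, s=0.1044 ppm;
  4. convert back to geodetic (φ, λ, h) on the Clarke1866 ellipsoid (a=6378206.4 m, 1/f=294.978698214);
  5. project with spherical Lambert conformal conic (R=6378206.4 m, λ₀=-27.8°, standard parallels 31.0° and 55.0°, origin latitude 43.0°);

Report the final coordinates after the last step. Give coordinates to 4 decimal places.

start: φ=68.011272°, λ=3.622932°, h=0.000 m
→ ECEF (a=6378137.000, f=1/298.257222101): X=2390244.9685, Y=151341.9469, Z=5891563.8609
→ Helmert 7p (PV): X=2390284.8079, Y=151617.1338, Z=5891467.8362
→ Helmert 7p (PV): X=2390683.5110, Y=152000.7949, Z=5891160.0867
→ geod (Bowring, a=6378206.400): φ=68.00741603°, λ=3.63799602°, h=-59.8331 m
→ lcc (R=6378206.4, λ₀=-27.8°): E=1405519.2340, N=3090316.1731

E=1405519.2340 m, N=3090316.1731 m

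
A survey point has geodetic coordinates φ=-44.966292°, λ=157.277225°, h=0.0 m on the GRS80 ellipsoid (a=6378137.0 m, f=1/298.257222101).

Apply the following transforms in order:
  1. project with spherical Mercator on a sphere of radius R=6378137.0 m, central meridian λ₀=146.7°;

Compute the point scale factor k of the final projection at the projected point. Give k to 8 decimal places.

start: φ=-44.966292°, λ=157.277225°, h=0.000 m
→ into merc (λ₀=146.7°): φ=-44.96629200°, λ−λ₀=10.57722500°
scale k = 1.41338229

1.41338229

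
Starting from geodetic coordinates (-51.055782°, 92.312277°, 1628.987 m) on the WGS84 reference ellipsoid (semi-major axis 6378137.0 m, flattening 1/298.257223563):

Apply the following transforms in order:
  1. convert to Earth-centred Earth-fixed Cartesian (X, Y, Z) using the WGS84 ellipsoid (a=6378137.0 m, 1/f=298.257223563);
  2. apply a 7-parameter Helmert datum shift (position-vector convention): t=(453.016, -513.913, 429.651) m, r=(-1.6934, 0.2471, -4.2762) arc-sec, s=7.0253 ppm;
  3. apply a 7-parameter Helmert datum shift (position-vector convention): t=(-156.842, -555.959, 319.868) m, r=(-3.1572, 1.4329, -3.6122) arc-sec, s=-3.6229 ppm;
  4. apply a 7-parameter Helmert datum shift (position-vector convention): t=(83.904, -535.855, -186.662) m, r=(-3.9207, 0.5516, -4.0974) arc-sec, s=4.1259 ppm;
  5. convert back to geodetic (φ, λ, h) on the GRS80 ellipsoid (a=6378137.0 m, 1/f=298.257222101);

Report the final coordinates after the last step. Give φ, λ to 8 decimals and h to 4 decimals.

φ=-51.06633033°, λ=92.30533565°, h=222.0180 m

start: φ=-51.055782°, λ=92.312277°, h=1628.987 m
→ ECEF (a=6378137.000, f=1/298.257223563): X=-162119.0764, Y=4014958.2120, Z=-4938714.5918
→ Helmert 7p (PV): X=-161589.8787, Y=4014435.3200, Z=-4938352.4049
→ Helmert 7p (PV): X=-161710.1391, Y=4013792.0581, Z=-4938074.9701
→ Helmert 7p (PV): X=-161560.3746, Y=4013182.1122, Z=-4938357.8685
→ geod (Bowring, a=6378137.000): φ=-51.06633033°, λ=92.30533565°, h=222.0180 m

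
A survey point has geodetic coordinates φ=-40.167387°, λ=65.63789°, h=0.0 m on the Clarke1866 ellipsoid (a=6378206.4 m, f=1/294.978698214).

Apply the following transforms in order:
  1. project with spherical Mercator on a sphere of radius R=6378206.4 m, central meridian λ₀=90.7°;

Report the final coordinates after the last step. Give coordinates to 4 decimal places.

start: φ=-40.167387°, λ=65.637890°, h=0.000 m
→ merc (R=6378206.4, λ₀=90.7°): E=-2789931.6801, N=-4890349.6107

E=-2789931.6801 m, N=-4890349.6107 m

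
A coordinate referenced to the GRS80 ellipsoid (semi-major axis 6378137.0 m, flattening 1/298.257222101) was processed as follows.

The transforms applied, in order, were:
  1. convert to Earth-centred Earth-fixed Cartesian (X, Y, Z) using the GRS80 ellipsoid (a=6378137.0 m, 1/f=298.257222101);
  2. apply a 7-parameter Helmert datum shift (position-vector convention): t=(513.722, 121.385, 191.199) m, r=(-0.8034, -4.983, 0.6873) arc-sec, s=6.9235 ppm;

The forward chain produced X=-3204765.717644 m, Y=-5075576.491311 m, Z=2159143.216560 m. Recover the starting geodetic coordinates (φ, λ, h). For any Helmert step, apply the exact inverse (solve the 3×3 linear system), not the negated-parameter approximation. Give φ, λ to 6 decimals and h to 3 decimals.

start: X=-3204765.7176, Y=-5075576.4913, Z=2159143.2166 m
→ Helmert⁻¹: X=-3205222.0032, Y=-5075660.4640, Z=2158994.7331
→ geod (Bowring, a=6378137.000): φ=19.90411800°, λ=-122.27194600°, h=3746.0660 m

φ=19.904118°, λ=-122.271946°, h=3746.066 m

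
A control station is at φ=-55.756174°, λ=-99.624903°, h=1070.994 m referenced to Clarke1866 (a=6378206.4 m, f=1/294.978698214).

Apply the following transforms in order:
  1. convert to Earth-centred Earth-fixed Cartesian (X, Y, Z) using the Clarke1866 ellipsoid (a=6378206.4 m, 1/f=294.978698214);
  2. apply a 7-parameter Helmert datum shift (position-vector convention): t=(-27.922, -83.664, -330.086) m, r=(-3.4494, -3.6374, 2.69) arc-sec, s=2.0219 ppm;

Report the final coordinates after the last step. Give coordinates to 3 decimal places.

start: φ=-55.756174°, λ=-99.624903°, h=1070.994 m
→ ECEF (a=6378206.400, f=1/294.978698214): X=-601584.1743, Y=-3547401.8333, Z=-5249897.4583
→ Helmert 7p (PV): X=-601474.4691, Y=-3547588.3104, Z=-5250189.4439

X=-601474.469 m, Y=-3547588.310 m, Z=-5250189.444 m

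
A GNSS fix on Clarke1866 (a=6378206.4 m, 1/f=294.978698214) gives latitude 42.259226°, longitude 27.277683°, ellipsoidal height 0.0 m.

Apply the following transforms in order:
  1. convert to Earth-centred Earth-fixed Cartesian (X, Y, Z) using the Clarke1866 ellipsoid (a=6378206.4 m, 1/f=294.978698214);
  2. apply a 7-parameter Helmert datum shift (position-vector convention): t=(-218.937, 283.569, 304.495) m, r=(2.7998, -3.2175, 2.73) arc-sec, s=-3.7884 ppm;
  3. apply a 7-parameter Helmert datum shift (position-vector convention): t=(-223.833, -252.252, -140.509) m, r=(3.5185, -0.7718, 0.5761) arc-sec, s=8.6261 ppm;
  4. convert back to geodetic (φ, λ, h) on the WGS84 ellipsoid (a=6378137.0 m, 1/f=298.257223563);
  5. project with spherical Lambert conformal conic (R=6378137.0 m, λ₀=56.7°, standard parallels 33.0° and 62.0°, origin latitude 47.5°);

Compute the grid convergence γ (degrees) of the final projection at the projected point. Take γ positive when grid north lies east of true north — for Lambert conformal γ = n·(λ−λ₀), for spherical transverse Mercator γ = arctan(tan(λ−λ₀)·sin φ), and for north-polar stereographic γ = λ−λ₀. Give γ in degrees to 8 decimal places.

-21.93297861

start: φ=42.259226°, λ=27.277683°, h=0.000 m
→ ECEF (a=6378206.400, f=1/294.978698214): X=4202062.1240, Y=2166773.6593, Z=4266757.3227
→ Helmert 7p (PV): X=4201732.0334, Y=2167046.7196, Z=4267140.6120
→ Helmert 7p (PV): X=4201522.4255, Y=2166752.1061, Z=4267089.6001
→ geod (Bowring, a=6378137.000): φ=42.26227250°, λ=27.28044868°, h=-176.8576 m
→ into lcc (λ₀=56.7°): φ=42.26227250°, λ−λ₀=-29.41955132°
convergence γ = -21.93297861°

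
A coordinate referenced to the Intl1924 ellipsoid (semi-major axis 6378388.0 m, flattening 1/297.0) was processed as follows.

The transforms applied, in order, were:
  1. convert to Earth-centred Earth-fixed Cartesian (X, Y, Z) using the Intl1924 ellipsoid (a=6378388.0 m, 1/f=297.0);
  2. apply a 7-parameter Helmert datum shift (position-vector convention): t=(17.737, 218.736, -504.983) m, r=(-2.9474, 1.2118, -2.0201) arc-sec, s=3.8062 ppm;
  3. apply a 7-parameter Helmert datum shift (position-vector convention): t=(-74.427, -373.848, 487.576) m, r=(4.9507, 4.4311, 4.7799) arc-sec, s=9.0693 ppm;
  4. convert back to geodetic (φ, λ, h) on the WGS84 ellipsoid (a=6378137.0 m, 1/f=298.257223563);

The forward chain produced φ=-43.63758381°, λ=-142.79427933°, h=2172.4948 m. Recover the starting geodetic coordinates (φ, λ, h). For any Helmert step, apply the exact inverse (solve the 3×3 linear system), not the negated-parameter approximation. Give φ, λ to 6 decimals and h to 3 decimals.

start: φ=-43.637584°, λ=-142.794279°, h=2172.495 m
→ ECEF (a=6378137.000, f=1/298.257223563): X=-3683615.1568, Y=-2796595.8172, Z=-4380536.4832
→ Helmert⁻¹: X=-3683478.0063, Y=-2796216.4014, Z=-4380996.3435
→ Helmert⁻¹: X=-3683428.6006, Y=-2796397.9729, Z=-4380536.2864
→ geod (Bowring, a=6378388.000): φ=-43.64006900°, λ=-142.79483400°, h=1770.6860 m

φ=-43.640069°, λ=-142.794834°, h=1770.686 m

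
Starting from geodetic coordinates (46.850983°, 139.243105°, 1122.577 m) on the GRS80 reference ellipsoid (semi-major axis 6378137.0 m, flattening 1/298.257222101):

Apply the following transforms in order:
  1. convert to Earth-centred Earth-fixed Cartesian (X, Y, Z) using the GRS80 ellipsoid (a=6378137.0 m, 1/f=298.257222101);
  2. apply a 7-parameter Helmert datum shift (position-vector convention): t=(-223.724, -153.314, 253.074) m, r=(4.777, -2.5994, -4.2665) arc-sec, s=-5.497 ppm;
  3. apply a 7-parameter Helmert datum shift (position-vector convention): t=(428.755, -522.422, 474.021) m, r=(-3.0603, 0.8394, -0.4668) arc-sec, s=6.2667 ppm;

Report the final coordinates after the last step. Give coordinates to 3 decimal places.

X=-3310408.727 m, Y=2852685.649 m, Z=4631996.144 m

start: φ=46.850983°, λ=139.243105°, h=1122.577 m
→ ECEF (a=6378137.000, f=1/298.257222101): X=-3310637.1687, Y=2853321.7585, Z=4631269.9803
→ Helmert 7p (PV): X=-3310842.0387, Y=2853113.9810, Z=4631521.9563
→ Helmert 7p (PV): X=-3310408.7266, Y=2852685.6487, Z=4631996.1441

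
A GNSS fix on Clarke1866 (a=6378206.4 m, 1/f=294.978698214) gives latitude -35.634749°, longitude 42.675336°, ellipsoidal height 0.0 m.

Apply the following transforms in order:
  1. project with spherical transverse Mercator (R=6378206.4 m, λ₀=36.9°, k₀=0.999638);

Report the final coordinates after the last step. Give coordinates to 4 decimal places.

E=522621.2543 m, N=-3980825.4512 m

start: φ=-35.634749°, λ=42.675336°, h=0.000 m
→ tm (R=6378206.4, λ₀=36.9°): E=522621.2543, N=-3980825.4512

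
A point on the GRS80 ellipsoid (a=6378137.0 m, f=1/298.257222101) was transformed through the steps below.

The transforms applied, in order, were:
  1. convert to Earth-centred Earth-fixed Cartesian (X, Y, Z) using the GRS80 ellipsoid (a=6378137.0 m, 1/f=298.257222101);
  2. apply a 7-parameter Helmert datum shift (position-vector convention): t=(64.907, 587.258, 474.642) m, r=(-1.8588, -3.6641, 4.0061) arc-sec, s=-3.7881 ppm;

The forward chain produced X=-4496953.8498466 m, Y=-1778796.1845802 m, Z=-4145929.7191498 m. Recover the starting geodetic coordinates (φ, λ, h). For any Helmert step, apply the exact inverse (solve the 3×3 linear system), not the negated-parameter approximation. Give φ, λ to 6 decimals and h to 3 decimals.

start: X=-4496953.8498, Y=-1778796.1846, Z=-4145929.7191 m
→ Helmert⁻¹: X=-4497144.0053, Y=-1779265.4732, Z=-4146356.2149
→ geod (Bowring, a=6378137.000): φ=-40.79787000°, λ=-158.41409700°, h=1377.2270 m

φ=-40.797870°, λ=-158.414097°, h=1377.227 m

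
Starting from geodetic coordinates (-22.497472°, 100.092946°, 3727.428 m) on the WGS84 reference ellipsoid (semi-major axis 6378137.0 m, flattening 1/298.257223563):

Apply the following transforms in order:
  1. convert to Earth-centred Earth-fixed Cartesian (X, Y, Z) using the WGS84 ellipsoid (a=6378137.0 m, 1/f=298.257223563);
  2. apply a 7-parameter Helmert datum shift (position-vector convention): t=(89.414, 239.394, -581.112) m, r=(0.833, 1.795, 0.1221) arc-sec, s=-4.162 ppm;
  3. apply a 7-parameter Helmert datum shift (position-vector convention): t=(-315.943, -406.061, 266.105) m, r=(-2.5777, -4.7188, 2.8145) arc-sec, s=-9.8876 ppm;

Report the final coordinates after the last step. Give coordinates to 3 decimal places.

X=-1034046.154 m, Y=5807498.663 m, Z=-2427169.301 m

start: φ=-22.497472°, λ=100.092946°, h=3727.428 m
→ ECEF (a=6378137.000, f=1/298.257223563): X=-1033785.8731, Y=5807782.1799, Z=-2426824.6154
→ Helmert 7p (PV): X=-1033716.7135, Y=5808006.5907, Z=-2427363.1759
→ Helmert 7p (PV): X=-1034046.1543, Y=5807498.6629, Z=-2427169.3008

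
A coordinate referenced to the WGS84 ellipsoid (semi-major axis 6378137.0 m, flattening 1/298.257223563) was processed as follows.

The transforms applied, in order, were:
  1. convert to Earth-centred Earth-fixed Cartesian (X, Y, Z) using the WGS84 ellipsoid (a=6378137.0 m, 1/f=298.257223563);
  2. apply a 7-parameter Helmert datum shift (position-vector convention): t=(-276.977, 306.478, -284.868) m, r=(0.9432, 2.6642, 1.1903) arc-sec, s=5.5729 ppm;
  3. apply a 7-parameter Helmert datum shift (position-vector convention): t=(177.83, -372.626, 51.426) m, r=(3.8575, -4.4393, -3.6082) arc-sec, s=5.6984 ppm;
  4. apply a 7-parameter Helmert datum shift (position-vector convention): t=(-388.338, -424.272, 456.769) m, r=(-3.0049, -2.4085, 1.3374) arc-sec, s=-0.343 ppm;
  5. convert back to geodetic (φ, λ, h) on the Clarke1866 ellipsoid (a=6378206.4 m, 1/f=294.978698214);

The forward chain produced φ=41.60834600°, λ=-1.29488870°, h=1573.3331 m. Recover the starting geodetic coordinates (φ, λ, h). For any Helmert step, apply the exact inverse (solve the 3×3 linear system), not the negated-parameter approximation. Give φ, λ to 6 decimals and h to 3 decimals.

φ=41.600721°, λ=-1.288114°, h=1675.844 m

start: φ=41.608346°, λ=-1.294889°, h=1573.333 m
→ ECEF (a=6378206.400, f=1/294.978698214): X=4776082.7896, Y=-107958.1922, Z=4214021.9343
→ Helmert⁻¹: X=4776521.2682, Y=-107626.3107, Z=4213509.2685
→ Helmert⁻¹: X=4776408.7749, Y=-107090.7231, Z=4213333.0359
→ Helmert⁻¹: X=4776604.0870, Y=-107404.8991, Z=4213656.6097
→ geod (Bowring, a=6378137.000): φ=41.60072100°, λ=-1.28811400°, h=1675.8440 m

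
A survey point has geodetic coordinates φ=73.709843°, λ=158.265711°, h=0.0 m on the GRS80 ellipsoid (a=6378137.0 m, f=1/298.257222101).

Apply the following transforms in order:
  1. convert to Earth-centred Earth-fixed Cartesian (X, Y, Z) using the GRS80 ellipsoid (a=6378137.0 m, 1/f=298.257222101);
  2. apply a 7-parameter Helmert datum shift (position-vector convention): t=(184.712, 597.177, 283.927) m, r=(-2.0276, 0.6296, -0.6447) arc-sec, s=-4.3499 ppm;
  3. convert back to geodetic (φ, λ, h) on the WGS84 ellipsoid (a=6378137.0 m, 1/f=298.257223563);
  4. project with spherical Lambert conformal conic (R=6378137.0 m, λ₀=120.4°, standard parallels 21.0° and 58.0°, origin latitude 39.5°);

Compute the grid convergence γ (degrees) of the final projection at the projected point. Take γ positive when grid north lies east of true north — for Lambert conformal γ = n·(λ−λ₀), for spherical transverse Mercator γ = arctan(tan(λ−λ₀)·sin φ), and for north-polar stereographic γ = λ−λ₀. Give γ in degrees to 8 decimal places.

24.51636752

start: φ=73.709843°, λ=158.265711°, h=0.000 m
→ ECEF (a=6378137.000, f=1/298.257222101): X=-1667044.2399, Y=664553.3941, Z=6099933.8231
→ Helmert 7p (PV): X=-1666831.5800, Y=665212.8534, Z=6100189.7718
→ geod (Bowring, a=6378137.000): φ=73.71008386°, λ=158.24363999°, h=258.7981 m
→ into lcc (λ₀=120.4°): φ=73.71008386°, λ−λ₀=37.84363999°
convergence γ = 24.51636752°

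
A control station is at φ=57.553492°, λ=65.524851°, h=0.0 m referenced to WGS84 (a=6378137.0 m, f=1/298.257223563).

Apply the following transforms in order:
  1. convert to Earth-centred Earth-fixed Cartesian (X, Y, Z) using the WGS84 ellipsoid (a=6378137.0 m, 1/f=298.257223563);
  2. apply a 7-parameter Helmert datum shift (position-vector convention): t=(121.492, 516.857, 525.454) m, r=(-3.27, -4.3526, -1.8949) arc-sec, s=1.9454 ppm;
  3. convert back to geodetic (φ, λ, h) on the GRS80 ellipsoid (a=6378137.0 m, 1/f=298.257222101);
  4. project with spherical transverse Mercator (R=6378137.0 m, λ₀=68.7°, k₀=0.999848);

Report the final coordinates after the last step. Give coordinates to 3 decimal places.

E=-189362.895 m, N=6410082.615 m

start: φ=57.553492°, λ=65.524851°, h=0.000 m
→ ECEF (a=6378137.000, f=1/298.257223563): X=1421099.0873, Y=3121904.9554, Z=5359221.1787
→ Helmert 7p (PV): X=1421138.9336, Y=3122499.7926, Z=5359737.5537
→ geod (Bowring, a=6378137.000): φ=57.55175235°, λ=65.52836111°, h=735.0884 m
→ tm (R=6378137.0, λ₀=68.7°): E=-189362.8951, N=6410082.6149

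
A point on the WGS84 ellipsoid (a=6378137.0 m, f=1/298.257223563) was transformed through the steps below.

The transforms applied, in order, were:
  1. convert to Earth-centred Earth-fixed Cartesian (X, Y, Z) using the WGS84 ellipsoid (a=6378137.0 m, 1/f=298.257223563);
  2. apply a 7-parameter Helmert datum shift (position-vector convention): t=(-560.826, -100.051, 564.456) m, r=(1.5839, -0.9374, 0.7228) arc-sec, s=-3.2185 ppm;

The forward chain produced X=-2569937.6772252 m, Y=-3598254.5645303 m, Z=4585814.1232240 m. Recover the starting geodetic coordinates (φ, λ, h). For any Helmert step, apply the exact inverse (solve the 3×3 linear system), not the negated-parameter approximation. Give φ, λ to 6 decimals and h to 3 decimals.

φ=46.235182°, λ=-125.530189°, h=2680.119 m

start: X=-2569937.6772, Y=-3598254.5645, Z=4585814.1232 m
→ Helmert⁻¹: X=-2569376.8909, Y=-3598121.8802, Z=4585303.7316
→ geod (Bowring, a=6378137.000): φ=46.23518200°, λ=-125.53018900°, h=2680.1190 m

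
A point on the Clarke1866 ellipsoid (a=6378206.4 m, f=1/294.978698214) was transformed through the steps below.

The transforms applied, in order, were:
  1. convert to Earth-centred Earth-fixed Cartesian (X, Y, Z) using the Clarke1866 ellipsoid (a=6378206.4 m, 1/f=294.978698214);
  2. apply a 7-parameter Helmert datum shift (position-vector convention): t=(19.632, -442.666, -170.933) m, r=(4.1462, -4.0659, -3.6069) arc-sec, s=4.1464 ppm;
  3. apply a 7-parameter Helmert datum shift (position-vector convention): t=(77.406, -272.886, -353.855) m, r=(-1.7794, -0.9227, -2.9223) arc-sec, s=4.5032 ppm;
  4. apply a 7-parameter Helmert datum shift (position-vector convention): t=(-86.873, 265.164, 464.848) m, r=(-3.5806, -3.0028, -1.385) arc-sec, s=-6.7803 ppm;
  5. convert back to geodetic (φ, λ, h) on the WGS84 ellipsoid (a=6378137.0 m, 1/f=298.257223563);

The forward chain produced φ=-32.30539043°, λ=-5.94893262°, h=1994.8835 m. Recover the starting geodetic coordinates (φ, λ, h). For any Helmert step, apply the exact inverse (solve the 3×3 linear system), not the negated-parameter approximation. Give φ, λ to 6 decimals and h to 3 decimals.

φ=-32.309392°, λ=-5.941924°, h=1902.117 m

start: φ=-32.305390°, λ=-5.948933°, h=1994.884 m
→ ECEF (a=6378137.000, f=1/298.257223563): X=5368653.8305, Y=-559430.7986, Z=-3390168.4008
→ Helmert⁻¹: X=5368731.5006, Y=-559604.8475, Z=-3390744.1107
→ Helmert⁻¹: X=5368622.6749, Y=-559224.1334, Z=-3390403.8284
→ Helmert⁻¹: X=5368523.7234, Y=-558753.4224, Z=-3390313.4310
→ geod (Bowring, a=6378206.400): φ=-32.30939200°, λ=-5.94192400°, h=1902.1170 m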